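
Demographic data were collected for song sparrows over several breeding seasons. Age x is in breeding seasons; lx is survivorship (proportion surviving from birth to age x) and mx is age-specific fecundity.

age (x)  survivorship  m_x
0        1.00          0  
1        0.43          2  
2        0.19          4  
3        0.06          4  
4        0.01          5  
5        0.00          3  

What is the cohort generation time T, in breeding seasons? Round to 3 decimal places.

1.728

lx·mx: 0, 0.86, 0.76, 0.24, 0.05, 0 → R0 = 1.91
x·lx·mx: 0, 0.86, 1.52, 0.72, 0.2, 0 → Σ = 3.3
T = 3.3 / 1.91 = 1.727749… → 1.728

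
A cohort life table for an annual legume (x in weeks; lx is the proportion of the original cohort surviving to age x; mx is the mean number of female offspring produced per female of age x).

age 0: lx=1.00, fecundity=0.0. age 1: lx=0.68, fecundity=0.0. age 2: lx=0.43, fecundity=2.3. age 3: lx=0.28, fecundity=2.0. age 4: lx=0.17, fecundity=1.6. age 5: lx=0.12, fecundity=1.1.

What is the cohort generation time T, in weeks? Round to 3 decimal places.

lx·mx: 0, 0, 0.989, 0.56, 0.272, 0.132 → R0 = 1.953
x·lx·mx: 0, 0, 1.978, 1.68, 1.088, 0.66 → Σ = 5.406
T = 5.406 / 1.953 = 2.768049… → 2.768

2.768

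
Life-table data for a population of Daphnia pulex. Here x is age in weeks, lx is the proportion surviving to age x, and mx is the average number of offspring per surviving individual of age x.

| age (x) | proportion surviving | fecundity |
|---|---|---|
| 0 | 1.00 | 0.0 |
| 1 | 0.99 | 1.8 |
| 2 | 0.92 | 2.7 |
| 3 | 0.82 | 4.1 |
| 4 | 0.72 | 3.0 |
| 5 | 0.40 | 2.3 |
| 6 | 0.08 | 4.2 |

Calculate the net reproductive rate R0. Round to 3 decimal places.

11.044

lx·mx by age: 0, 1.782, 2.484, 3.362, 2.16, 0.92, 0.336
R0 = Σ lx·mx = 11.044 → 11.044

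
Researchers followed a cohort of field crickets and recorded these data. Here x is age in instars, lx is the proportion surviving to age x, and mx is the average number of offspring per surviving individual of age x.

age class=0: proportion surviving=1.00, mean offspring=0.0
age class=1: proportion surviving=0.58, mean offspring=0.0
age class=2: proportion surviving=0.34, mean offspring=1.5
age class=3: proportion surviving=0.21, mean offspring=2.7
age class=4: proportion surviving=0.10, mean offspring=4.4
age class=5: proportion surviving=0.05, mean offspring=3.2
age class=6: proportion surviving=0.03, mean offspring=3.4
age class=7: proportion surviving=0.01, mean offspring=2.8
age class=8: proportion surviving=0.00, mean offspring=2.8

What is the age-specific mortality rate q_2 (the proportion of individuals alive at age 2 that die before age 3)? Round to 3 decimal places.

q_2 = (l_2 − l_3) / l_2 = (0.34 − 0.21) / 0.34
     = 0.13 / 0.34 = 0.382353… → 0.382

0.382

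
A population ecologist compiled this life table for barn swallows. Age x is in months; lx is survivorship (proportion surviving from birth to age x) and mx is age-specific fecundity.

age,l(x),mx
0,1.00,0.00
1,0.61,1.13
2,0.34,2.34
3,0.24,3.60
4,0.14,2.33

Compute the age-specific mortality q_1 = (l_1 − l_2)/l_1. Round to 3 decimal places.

q_1 = (l_1 − l_2) / l_1 = (0.61 − 0.34) / 0.61
     = 0.27 / 0.61 = 0.442623… → 0.443

0.443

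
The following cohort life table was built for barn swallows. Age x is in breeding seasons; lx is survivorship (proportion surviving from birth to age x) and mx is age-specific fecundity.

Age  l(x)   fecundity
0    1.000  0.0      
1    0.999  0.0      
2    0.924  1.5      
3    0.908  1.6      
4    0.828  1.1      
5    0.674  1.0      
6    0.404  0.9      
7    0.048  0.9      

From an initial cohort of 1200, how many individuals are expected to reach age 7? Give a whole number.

58

Expected survivors = N0 · l_7 = 1200 × 0.048 = 57.6 → 58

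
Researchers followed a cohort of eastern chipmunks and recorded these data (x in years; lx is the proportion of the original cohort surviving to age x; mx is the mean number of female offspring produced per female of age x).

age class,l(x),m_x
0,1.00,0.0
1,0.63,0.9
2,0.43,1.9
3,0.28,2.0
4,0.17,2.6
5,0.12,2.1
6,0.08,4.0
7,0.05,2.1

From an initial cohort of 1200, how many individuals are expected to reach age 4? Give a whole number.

204

Expected survivors = N0 · l_4 = 1200 × 0.17 = 204 → 204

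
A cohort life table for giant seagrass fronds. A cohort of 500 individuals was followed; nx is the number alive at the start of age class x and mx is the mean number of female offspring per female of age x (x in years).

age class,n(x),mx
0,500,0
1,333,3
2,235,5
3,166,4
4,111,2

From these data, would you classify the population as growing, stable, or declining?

growing

lx = nx/n0 = nx/500: 1, 0.666, 0.47, 0.332, 0.222
R0 = Σ lx·mx = 0 + 1.998 + 2.35 + 1.328 + 0.444 = 6.12
R0 > 1, so the population is growing.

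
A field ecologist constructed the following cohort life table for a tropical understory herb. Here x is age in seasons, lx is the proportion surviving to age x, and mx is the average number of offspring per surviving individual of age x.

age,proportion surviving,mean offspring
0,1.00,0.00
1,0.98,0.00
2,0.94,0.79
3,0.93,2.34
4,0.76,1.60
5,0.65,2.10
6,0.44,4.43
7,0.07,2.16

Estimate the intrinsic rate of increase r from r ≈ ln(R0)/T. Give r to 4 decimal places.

R0 = Σ lx·mx = 0 + 0 + 0.7426 + 2.1762 + 1.216 + 1.365 + 1.9492 + 0.1512 = 7.6002
Σ x·lx·mx = 32.4564; T = 32.4564/7.6002 = 4.27047…
r ≈ ln(R0)/T = ln(7.6002)/4.27047… = 0.47493… → 0.4749

0.4749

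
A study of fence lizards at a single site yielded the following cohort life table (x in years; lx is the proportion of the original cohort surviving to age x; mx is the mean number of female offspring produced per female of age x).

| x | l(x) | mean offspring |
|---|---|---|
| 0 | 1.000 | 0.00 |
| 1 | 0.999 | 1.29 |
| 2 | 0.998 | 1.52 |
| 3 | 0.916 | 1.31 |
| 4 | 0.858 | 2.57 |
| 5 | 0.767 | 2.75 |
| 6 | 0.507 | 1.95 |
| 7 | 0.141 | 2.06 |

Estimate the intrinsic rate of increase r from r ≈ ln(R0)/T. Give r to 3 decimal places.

0.616

R0 = Σ lx·mx = 0 + 1.28871 + 1.51696 + 1.19996 + 2.20506 + 2.10925 + 0.98865 + 0.29046 = 9.59905
Σ x·lx·mx = 35.25412; T = 35.25412/9.59905 = 3.67267…
r ≈ ln(R0)/T = ln(9.59905)/3.67267… = 0.61581… → 0.616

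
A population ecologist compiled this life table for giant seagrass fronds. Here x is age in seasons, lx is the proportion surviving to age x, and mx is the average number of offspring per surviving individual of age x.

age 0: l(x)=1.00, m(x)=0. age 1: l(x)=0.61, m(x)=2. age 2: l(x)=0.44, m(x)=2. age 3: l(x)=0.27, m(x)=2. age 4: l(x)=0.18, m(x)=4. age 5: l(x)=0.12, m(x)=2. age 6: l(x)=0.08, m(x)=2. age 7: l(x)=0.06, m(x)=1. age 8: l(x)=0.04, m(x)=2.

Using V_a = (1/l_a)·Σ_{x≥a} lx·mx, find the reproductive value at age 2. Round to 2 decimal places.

lx·mx for x ≥ 2: 0.88, 0.54, 0.72, 0.24, 0.16, 0.06, 0.08 → sum = 2.68
V_2 = 2.68 / l_2 = 2.68 / 0.44 = 6.090909… → 6.09

6.09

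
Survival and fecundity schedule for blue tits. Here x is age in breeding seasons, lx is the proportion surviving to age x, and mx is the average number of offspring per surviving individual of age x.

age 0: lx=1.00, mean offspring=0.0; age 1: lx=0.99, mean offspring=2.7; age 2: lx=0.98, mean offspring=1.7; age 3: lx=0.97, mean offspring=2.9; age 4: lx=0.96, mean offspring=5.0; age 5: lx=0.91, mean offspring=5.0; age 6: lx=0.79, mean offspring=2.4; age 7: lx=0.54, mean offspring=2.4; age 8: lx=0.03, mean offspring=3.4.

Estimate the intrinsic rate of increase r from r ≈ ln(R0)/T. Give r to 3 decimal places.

R0 = Σ lx·mx = 0 + 2.673 + 1.666 + 2.813 + 4.8 + 4.55 + 1.896 + 1.296 + 0.102 = 19.796
Σ x·lx·mx = 77.658; T = 77.658/19.796 = 3.92291…
r ≈ ln(R0)/T = ln(19.796)/3.92291… = 0.76104… → 0.761

0.761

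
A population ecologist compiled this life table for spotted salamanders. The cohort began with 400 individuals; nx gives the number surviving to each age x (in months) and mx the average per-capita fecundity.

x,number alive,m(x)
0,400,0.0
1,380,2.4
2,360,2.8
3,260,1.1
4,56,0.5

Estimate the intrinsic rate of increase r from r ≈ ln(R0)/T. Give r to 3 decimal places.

0.986

lx = nx/n0 = nx/400: 1, 0.95, 0.9, 0.65, 0.14
R0 = Σ lx·mx = 0 + 2.28 + 2.52 + 0.715 + 0.07 = 5.585
Σ x·lx·mx = 9.745; T = 9.745/5.585 = 1.74485…
r ≈ ln(R0)/T = ln(5.585)/1.74485… = 0.98581… → 0.986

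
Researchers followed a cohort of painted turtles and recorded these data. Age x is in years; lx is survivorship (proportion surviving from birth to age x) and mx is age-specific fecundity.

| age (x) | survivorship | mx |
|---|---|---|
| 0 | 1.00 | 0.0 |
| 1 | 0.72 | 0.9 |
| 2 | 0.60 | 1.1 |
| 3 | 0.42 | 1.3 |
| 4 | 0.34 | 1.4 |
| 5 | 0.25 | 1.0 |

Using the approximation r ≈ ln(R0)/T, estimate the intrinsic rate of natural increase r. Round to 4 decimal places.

R0 = Σ lx·mx = 0 + 0.648 + 0.66 + 0.546 + 0.476 + 0.25 = 2.58
Σ x·lx·mx = 6.76; T = 6.76/2.58 = 2.62016…
r ≈ ln(R0)/T = ln(2.58)/2.62016… = 0.36173… → 0.3617

0.3617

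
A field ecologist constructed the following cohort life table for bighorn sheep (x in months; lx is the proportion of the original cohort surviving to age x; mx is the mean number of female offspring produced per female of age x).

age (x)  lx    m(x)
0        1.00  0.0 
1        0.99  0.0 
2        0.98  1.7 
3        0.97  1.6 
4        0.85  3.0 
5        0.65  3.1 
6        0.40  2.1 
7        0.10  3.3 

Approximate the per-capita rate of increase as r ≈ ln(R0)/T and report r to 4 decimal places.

R0 = Σ lx·mx = 0 + 0 + 1.666 + 1.552 + 2.55 + 2.015 + 0.84 + 0.33 = 8.953
Σ x·lx·mx = 35.613; T = 35.613/8.953 = 3.97777…
r ≈ ln(R0)/T = ln(8.953)/3.97777… = 0.551059… → 0.5511

0.5511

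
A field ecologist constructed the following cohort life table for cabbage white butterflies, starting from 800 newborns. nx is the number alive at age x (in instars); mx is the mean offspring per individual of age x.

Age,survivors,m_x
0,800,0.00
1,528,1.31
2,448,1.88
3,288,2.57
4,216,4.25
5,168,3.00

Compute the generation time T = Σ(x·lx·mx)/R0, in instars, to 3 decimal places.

2.919

lx = nx/n0 = nx/800: 1, 0.66, 0.56, 0.36, 0.27, 0.21
lx·mx: 0, 0.8646, 1.0528, 0.9252, 1.1475, 0.63 → R0 = 4.6201
x·lx·mx: 0, 0.8646, 2.1056, 2.7756, 4.59, 3.15 → Σ = 13.4858
T = 13.4858 / 4.6201 = 2.918941… → 2.919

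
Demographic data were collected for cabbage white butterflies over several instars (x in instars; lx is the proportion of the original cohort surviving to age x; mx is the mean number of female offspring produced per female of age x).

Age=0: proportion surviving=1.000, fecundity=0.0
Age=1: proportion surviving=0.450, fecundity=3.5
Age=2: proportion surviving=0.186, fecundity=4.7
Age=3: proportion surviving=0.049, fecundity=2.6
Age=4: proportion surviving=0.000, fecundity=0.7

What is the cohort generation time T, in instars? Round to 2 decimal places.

lx·mx: 0, 1.575, 0.8742, 0.1274, 0 → R0 = 2.5766
x·lx·mx: 0, 1.575, 1.7484, 0.3822, 0 → Σ = 3.7056
T = 3.7056 / 2.5766 = 1.438174… → 1.44

1.44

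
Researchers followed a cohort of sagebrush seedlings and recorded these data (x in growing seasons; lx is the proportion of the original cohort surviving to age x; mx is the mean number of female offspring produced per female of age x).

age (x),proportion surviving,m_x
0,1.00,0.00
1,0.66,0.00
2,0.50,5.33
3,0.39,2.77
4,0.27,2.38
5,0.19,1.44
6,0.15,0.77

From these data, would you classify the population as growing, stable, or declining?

growing

R0 = Σ lx·mx = 0 + 0 + 2.665 + 1.0803 + 0.6426 + 0.2736 + 0.1155 = 4.777
R0 > 1, so the population is growing.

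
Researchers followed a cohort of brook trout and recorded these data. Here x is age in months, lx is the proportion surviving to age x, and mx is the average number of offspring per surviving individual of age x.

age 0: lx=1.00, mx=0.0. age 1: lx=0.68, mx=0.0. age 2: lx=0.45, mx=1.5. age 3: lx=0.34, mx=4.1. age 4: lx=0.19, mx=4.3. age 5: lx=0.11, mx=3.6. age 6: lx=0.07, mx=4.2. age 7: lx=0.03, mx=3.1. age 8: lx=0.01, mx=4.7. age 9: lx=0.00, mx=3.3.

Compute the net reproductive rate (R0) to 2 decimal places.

3.72

lx·mx by age: 0, 0, 0.675, 1.394, 0.817, 0.396, 0.294, 0.093, 0.047, 0
R0 = Σ lx·mx = 3.716 → 3.72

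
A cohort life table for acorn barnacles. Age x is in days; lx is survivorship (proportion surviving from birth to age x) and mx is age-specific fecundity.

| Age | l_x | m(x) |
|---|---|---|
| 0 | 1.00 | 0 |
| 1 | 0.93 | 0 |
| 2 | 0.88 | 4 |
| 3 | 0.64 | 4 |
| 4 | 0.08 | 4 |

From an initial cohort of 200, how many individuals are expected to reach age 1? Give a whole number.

Expected survivors = N0 · l_1 = 200 × 0.93 = 186 → 186

186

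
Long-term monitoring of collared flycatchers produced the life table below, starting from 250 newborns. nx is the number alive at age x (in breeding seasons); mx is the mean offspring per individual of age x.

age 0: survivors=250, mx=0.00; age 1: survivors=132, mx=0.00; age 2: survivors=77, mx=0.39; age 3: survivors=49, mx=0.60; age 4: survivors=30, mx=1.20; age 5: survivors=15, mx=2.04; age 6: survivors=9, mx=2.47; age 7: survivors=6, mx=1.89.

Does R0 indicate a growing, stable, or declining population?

lx = nx/n0 = nx/250: 1, 0.528, 0.308, 0.196, 0.12, 0.06, 0.036, 0.024
R0 = Σ lx·mx = 0 + 0 + 0.12012 + 0.1176 + 0.144 + 0.1224 + 0.08892 + 0.04536 = 0.6384
R0 < 1, so the population is declining.

declining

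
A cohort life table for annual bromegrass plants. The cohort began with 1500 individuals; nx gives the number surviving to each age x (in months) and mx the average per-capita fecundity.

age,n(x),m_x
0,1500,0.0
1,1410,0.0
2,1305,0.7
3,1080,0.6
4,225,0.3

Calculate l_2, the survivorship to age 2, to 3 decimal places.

l_2 = n_2/n_0 = 1305/1500 = 0.87 → 0.870

0.870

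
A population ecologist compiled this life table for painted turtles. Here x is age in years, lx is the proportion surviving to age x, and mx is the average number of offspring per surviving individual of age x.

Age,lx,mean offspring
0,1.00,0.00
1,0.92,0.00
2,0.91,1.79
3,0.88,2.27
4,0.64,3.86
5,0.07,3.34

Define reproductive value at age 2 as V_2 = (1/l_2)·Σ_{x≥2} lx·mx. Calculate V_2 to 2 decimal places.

6.96

lx·mx for x ≥ 2: 1.6289, 1.9976, 2.4704, 0.2338 → sum = 6.3307
V_2 = 6.3307 / l_2 = 6.3307 / 0.91 = 6.956813… → 6.96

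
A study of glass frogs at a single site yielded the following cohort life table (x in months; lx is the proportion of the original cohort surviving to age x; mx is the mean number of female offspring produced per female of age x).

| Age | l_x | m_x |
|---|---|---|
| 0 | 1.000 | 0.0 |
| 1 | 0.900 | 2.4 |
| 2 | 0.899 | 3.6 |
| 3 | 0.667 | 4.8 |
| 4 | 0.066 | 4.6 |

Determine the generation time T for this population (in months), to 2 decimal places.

lx·mx: 0, 2.16, 3.2364, 3.2016, 0.3036 → R0 = 8.9016
x·lx·mx: 0, 2.16, 6.4728, 9.6048, 1.2144 → Σ = 19.452
T = 19.452 / 8.9016 = 2.185225… → 2.19

2.19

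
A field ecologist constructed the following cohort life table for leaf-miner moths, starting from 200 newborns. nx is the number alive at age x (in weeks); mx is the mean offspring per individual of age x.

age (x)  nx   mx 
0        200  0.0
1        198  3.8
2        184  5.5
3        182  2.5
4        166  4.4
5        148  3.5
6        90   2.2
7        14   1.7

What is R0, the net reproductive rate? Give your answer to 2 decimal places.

lx = nx/n0 = nx/200: 1, 0.99, 0.92, 0.91, 0.83, 0.74, 0.45, 0.07
lx·mx by age: 0, 3.762, 5.06, 2.275, 3.652, 2.59, 0.99, 0.119
R0 = Σ lx·mx = 18.448 → 18.45

18.45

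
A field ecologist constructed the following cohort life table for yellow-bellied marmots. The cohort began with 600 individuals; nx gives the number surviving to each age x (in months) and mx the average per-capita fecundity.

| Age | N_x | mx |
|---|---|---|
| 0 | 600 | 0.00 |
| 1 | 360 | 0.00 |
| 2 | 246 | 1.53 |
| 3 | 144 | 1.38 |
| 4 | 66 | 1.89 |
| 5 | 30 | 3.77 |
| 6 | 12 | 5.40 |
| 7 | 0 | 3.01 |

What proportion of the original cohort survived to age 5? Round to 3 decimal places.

l_5 = n_5/n_0 = 30/600 = 0.05 → 0.050

0.050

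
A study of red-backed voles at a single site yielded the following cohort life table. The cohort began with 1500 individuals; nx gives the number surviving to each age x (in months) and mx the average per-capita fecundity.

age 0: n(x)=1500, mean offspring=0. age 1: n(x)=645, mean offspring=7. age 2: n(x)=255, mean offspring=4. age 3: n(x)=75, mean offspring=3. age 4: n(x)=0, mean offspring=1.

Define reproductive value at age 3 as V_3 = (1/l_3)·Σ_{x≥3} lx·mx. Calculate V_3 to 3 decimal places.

lx = nx/n0 = nx/1500: 1, 0.43, 0.17, 0.05, 0
lx·mx for x ≥ 3: 0.15, 0 → sum = 0.15
V_3 = 0.15 / l_3 = 0.15 / 0.05 = 3 → 3.000

3.000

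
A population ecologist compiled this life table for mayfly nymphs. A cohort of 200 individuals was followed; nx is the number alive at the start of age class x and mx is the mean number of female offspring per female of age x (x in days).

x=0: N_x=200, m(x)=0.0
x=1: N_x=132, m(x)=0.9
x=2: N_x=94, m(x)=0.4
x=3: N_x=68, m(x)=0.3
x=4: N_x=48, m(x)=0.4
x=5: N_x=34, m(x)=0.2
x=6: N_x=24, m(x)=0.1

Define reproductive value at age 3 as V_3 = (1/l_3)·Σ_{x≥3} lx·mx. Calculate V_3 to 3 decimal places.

lx = nx/n0 = nx/200: 1, 0.66, 0.47, 0.34, 0.24, 0.17, 0.12
lx·mx for x ≥ 3: 0.102, 0.096, 0.034, 0.012 → sum = 0.244
V_3 = 0.244 / l_3 = 0.244 / 0.34 = 0.717647… → 0.718

0.718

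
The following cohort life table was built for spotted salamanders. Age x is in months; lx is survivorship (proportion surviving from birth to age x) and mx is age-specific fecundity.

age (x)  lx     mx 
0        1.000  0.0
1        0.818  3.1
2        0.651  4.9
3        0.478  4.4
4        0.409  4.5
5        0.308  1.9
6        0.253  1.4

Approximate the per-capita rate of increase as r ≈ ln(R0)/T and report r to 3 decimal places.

R0 = Σ lx·mx = 0 + 2.5358 + 3.1899 + 2.1032 + 1.8405 + 0.5852 + 0.3542 = 10.6088
Σ x·lx·mx = 27.6384; T = 27.6384/10.6088 = 2.60523…
r ≈ ln(R0)/T = ln(10.6088)/2.60523… = 0.90652… → 0.907

0.907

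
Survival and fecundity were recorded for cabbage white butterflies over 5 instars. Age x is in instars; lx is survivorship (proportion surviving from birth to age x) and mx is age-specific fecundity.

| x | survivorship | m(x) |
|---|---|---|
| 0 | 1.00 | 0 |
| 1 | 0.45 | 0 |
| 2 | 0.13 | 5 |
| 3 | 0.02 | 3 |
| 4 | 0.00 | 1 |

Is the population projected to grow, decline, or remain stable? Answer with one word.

declining

R0 = Σ lx·mx = 0 + 0 + 0.65 + 0.06 + 0 = 0.71
R0 < 1, so the population is declining.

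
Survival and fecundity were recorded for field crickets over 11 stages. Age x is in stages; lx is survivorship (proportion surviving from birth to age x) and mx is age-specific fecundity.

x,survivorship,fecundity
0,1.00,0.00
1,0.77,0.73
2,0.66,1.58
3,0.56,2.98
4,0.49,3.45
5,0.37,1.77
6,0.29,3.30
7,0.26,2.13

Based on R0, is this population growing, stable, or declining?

growing

R0 = Σ lx·mx = 0 + 0.5621 + 1.0428 + 1.6688 + 1.6905 + 0.6549 + 0.957 + 0.5538 = 7.1299
R0 > 1, so the population is growing.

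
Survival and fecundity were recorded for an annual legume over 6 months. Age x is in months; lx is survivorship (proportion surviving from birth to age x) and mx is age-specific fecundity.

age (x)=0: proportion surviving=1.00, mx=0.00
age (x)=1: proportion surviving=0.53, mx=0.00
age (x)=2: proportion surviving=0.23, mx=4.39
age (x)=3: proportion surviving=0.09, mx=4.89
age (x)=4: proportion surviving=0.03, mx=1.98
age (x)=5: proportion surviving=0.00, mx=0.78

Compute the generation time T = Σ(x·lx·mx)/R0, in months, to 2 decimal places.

2.37

lx·mx: 0, 0, 1.0097, 0.4401, 0.0594, 0 → R0 = 1.5092
x·lx·mx: 0, 0, 2.0194, 1.3203, 0.2376, 0 → Σ = 3.5773
T = 3.5773 / 1.5092 = 2.370329… → 2.37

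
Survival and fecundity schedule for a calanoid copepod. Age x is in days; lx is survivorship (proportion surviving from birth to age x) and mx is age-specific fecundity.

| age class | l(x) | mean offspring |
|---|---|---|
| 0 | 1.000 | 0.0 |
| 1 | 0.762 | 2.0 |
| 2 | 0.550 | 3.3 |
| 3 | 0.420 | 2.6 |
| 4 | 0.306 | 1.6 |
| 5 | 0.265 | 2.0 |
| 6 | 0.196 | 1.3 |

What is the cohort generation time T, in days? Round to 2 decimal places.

lx·mx: 0, 1.524, 1.815, 1.092, 0.4896, 0.53, 0.2548 → R0 = 5.7054
x·lx·mx: 0, 1.524, 3.63, 3.276, 1.9584, 2.65, 1.5288 → Σ = 14.5672
T = 14.5672 / 5.7054 = 2.55323… → 2.55

2.55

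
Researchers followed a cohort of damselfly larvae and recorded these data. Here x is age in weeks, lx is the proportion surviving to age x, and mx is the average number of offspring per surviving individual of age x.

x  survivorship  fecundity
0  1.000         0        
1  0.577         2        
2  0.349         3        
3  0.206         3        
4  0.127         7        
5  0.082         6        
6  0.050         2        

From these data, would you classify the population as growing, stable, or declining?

growing

R0 = Σ lx·mx = 0 + 1.154 + 1.047 + 0.618 + 0.889 + 0.492 + 0.1 = 4.3
R0 > 1, so the population is growing.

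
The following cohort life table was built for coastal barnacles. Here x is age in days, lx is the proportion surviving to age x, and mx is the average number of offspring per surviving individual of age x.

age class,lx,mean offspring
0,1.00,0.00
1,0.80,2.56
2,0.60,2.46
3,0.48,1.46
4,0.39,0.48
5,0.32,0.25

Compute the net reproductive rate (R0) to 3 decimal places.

lx·mx by age: 0, 2.048, 1.476, 0.7008, 0.1872, 0.08
R0 = Σ lx·mx = 4.492 → 4.492

4.492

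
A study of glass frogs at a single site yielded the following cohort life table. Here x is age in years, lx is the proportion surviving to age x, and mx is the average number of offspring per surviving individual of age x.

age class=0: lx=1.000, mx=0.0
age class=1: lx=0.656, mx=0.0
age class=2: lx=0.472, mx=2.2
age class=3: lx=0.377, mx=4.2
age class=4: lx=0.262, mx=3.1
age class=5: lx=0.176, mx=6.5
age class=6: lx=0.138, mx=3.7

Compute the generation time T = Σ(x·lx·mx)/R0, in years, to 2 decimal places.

3.71

lx·mx: 0, 0, 1.0384, 1.5834, 0.8122, 1.144, 0.5106 → R0 = 5.0886
x·lx·mx: 0, 0, 2.0768, 4.7502, 3.2488, 5.72, 3.0636 → Σ = 18.8594
T = 18.8594 / 5.0886 = 3.706206… → 3.71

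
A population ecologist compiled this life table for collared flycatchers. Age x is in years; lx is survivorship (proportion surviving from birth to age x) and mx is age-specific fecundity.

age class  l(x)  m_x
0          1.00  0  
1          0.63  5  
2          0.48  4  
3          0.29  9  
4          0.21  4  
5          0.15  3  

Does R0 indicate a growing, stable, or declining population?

R0 = Σ lx·mx = 0 + 3.15 + 1.92 + 2.61 + 0.84 + 0.45 = 8.97
R0 > 1, so the population is growing.

growing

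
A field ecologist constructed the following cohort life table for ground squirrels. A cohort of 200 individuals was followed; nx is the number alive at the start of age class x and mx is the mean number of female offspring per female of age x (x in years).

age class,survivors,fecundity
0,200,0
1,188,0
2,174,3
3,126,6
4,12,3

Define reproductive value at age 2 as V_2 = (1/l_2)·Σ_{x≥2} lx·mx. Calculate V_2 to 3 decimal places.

7.552

lx = nx/n0 = nx/200: 1, 0.94, 0.87, 0.63, 0.06
lx·mx for x ≥ 2: 2.61, 3.78, 0.18 → sum = 6.57
V_2 = 6.57 / l_2 = 6.57 / 0.87 = 7.551724… → 7.552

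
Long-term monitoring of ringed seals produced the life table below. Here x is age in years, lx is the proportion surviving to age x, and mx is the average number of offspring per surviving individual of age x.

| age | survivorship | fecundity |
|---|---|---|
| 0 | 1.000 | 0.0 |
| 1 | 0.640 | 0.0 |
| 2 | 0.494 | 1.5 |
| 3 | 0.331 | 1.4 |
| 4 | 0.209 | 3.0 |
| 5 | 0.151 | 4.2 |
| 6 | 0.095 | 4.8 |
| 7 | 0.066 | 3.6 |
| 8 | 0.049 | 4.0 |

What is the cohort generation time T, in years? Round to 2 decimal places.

4.33

lx·mx: 0, 0, 0.741, 0.4634, 0.627, 0.6342, 0.456, 0.2376, 0.196 → R0 = 3.3552
x·lx·mx: 0, 0, 1.482, 1.3902, 2.508, 3.171, 2.736, 1.6632, 1.568 → Σ = 14.5184
T = 14.5184 / 3.3552 = 4.327134… → 4.33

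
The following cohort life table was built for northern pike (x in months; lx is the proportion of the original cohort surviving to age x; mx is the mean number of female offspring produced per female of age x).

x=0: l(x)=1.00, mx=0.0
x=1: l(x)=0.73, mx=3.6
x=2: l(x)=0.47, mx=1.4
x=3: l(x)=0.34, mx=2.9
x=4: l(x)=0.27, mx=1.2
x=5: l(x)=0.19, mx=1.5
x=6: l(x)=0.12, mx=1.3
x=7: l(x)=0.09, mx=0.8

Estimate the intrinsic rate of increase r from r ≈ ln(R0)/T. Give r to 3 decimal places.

R0 = Σ lx·mx = 0 + 2.628 + 0.658 + 0.986 + 0.324 + 0.285 + 0.156 + 0.072 = 5.109
Σ x·lx·mx = 11.063; T = 11.063/5.109 = 2.16539…
r ≈ ln(R0)/T = ln(5.109)/2.16539… = 0.75321… → 0.753

0.753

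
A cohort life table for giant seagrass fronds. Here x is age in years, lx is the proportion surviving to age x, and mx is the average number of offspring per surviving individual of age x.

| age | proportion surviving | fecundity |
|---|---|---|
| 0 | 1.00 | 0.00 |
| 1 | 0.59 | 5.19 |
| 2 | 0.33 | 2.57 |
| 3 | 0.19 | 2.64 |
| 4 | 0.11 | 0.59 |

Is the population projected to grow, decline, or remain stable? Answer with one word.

R0 = Σ lx·mx = 0 + 3.0621 + 0.8481 + 0.5016 + 0.0649 = 4.4767
R0 > 1, so the population is growing.

growing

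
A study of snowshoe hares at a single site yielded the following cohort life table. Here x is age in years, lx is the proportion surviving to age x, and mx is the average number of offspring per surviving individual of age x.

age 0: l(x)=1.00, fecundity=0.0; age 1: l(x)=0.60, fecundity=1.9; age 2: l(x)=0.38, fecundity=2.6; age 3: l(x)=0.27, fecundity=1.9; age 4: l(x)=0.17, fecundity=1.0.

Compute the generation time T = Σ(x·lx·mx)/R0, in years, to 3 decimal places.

lx·mx: 0, 1.14, 0.988, 0.513, 0.17 → R0 = 2.811
x·lx·mx: 0, 1.14, 1.976, 1.539, 0.68 → Σ = 5.335
T = 5.335 / 2.811 = 1.897901… → 1.898

1.898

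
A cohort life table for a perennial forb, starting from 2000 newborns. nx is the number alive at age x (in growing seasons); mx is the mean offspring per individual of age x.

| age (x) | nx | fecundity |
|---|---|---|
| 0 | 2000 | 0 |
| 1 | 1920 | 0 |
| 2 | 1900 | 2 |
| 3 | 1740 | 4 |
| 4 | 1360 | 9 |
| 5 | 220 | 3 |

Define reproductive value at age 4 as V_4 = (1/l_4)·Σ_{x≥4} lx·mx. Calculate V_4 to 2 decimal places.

9.49

lx = nx/n0 = nx/2000: 1, 0.96, 0.95, 0.87, 0.68, 0.11
lx·mx for x ≥ 4: 6.12, 0.33 → sum = 6.45
V_4 = 6.45 / l_4 = 6.45 / 0.68 = 9.485294… → 9.49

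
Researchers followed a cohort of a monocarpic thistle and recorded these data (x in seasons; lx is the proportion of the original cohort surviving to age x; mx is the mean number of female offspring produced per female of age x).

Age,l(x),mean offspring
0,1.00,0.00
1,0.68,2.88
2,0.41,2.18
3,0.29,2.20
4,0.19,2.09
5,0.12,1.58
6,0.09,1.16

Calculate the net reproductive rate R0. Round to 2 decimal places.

4.18

lx·mx by age: 0, 1.9584, 0.8938, 0.638, 0.3971, 0.1896, 0.1044
R0 = Σ lx·mx = 4.1813 → 4.18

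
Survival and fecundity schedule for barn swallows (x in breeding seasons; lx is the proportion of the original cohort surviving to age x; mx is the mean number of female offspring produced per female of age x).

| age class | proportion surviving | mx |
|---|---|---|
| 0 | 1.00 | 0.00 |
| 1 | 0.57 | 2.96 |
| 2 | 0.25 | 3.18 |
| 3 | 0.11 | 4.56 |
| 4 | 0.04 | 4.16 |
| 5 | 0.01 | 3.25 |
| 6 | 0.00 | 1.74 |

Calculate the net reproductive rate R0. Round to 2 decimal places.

lx·mx by age: 0, 1.6872, 0.795, 0.5016, 0.1664, 0.0325, 0
R0 = Σ lx·mx = 3.1827 → 3.18

3.18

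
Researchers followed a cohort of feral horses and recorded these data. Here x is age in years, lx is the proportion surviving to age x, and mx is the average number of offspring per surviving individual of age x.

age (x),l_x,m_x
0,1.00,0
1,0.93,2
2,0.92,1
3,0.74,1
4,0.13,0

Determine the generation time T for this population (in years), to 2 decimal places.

lx·mx: 0, 1.86, 0.92, 0.74, 0 → R0 = 3.52
x·lx·mx: 0, 1.86, 1.84, 2.22, 0 → Σ = 5.92
T = 5.92 / 3.52 = 1.681818… → 1.68

1.68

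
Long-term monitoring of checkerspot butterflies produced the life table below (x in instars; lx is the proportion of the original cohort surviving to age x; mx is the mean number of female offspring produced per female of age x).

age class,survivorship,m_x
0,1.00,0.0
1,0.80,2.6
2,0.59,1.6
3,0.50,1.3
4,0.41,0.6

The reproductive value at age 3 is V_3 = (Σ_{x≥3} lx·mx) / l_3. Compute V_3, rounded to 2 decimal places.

lx·mx for x ≥ 3: 0.65, 0.246 → sum = 0.896
V_3 = 0.896 / l_3 = 0.896 / 0.5 = 1.792 → 1.79

1.79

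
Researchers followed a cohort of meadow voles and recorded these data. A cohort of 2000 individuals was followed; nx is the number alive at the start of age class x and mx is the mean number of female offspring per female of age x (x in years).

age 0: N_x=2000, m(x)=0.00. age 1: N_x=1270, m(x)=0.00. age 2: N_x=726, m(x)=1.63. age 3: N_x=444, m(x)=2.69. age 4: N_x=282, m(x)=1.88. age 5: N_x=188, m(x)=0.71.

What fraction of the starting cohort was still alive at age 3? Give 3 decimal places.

0.222

l_3 = n_3/n_0 = 444/2000 = 0.222 → 0.222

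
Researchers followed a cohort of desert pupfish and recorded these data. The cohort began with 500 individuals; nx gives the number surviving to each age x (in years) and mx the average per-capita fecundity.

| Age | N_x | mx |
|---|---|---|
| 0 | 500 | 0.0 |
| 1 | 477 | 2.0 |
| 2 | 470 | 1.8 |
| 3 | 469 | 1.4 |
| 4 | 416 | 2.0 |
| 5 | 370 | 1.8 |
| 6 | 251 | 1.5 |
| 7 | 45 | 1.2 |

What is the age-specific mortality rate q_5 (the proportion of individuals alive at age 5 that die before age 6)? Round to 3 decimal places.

lx = nx/n0 = nx/500: 1, 0.954, 0.94, 0.938, 0.832, 0.74, 0.502, 0.09
q_5 = (l_5 − l_6) / l_5 = (0.74 − 0.502) / 0.74
     = 0.238 / 0.74 = 0.321622… → 0.322

0.322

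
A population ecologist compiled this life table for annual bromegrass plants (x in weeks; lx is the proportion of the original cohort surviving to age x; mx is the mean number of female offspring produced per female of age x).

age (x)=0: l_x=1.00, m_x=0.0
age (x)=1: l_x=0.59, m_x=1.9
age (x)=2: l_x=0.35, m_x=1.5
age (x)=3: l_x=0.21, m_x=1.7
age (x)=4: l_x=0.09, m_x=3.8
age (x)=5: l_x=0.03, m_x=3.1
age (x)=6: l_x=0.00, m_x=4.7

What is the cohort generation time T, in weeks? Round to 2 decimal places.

2.08

lx·mx: 0, 1.121, 0.525, 0.357, 0.342, 0.093, 0 → R0 = 2.438
x·lx·mx: 0, 1.121, 1.05, 1.071, 1.368, 0.465, 0 → Σ = 5.075
T = 5.075 / 2.438 = 2.081624… → 2.08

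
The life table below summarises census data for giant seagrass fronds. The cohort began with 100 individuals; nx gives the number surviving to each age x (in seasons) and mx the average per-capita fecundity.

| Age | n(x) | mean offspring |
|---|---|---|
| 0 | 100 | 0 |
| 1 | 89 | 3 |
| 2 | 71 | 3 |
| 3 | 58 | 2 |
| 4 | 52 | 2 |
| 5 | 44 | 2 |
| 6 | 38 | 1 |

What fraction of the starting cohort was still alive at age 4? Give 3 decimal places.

0.520

l_4 = n_4/n_0 = 52/100 = 0.52 → 0.520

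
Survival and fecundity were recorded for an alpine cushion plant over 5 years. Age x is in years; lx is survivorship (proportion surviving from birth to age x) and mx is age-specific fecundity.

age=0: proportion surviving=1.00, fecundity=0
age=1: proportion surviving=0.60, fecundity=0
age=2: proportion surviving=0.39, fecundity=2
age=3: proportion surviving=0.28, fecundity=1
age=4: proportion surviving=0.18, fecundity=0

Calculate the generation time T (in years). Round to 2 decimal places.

lx·mx: 0, 0, 0.78, 0.28, 0 → R0 = 1.06
x·lx·mx: 0, 0, 1.56, 0.84, 0 → Σ = 2.4
T = 2.4 / 1.06 = 2.264151… → 2.26

2.26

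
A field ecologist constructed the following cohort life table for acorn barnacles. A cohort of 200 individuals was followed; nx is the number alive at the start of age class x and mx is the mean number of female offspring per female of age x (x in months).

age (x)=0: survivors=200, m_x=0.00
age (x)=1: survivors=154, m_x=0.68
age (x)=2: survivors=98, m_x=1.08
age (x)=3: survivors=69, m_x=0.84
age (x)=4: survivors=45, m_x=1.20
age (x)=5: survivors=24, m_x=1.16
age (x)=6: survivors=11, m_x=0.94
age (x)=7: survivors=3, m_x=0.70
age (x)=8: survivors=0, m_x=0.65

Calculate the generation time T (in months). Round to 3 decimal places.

2.542

lx = nx/n0 = nx/200: 1, 0.77, 0.49, 0.345, 0.225, 0.12, 0.055, 0.015, 0
lx·mx: 0, 0.5236, 0.5292, 0.2898, 0.27, 0.1392, 0.0517, 0.0105, 0 → R0 = 1.814
x·lx·mx: 0, 0.5236, 1.0584, 0.8694, 1.08, 0.696, 0.3102, 0.0735, 0 → Σ = 4.6111
T = 4.6111 / 1.814 = 2.541951… → 2.542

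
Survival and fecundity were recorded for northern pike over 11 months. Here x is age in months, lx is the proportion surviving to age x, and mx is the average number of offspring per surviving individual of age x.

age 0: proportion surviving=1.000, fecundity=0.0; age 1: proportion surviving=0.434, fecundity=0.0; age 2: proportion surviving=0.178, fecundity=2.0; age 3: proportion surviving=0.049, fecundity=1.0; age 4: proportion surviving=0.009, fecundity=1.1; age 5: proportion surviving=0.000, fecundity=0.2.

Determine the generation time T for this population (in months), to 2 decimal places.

2.17

lx·mx: 0, 0, 0.356, 0.049, 0.0099, 0 → R0 = 0.4149
x·lx·mx: 0, 0, 0.712, 0.147, 0.0396, 0 → Σ = 0.8986
T = 0.8986 / 0.4149 = 2.165823… → 2.17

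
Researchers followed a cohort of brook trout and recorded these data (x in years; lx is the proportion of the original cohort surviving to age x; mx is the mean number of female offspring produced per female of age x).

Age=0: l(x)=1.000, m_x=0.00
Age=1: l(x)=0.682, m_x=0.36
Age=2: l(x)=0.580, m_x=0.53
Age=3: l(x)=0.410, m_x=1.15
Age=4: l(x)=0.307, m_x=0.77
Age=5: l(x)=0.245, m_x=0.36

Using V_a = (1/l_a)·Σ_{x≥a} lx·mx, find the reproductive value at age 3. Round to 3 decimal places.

lx·mx for x ≥ 3: 0.4715, 0.23639, 0.0882 → sum = 0.79609
V_3 = 0.79609 / l_3 = 0.79609 / 0.41 = 1.941683… → 1.942

1.942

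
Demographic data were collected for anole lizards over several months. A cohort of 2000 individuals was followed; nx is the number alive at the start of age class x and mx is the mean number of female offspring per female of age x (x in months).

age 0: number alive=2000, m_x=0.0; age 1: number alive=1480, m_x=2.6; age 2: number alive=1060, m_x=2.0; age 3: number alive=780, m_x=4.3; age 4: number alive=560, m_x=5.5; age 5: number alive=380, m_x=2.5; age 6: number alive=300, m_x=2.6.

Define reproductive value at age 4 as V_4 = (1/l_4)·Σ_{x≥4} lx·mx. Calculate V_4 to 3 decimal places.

8.589

lx = nx/n0 = nx/2000: 1, 0.74, 0.53, 0.39, 0.28, 0.19, 0.15
lx·mx for x ≥ 4: 1.54, 0.475, 0.39 → sum = 2.405
V_4 = 2.405 / l_4 = 2.405 / 0.28 = 8.589286… → 8.589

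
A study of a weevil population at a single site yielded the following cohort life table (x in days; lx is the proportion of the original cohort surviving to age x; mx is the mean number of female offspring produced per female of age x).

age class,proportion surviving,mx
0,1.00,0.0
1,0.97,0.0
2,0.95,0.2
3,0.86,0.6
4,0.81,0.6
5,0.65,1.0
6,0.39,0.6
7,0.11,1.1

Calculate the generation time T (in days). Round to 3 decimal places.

lx·mx: 0, 0, 0.19, 0.516, 0.486, 0.65, 0.234, 0.121 → R0 = 2.197
x·lx·mx: 0, 0, 0.38, 1.548, 1.944, 3.25, 1.404, 0.847 → Σ = 9.373
T = 9.373 / 2.197 = 4.266272… → 4.266

4.266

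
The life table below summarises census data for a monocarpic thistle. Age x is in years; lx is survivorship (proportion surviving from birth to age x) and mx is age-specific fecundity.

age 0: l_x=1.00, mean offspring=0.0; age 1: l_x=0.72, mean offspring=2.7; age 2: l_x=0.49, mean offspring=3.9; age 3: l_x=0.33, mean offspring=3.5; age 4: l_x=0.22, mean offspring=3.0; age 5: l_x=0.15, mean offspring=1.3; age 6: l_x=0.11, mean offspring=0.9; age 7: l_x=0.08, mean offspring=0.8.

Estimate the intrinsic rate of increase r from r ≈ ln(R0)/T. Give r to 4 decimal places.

0.7797

R0 = Σ lx·mx = 0 + 1.944 + 1.911 + 1.155 + 0.66 + 0.195 + 0.099 + 0.064 = 6.028
Σ x·lx·mx = 13.888; T = 13.888/6.028 = 2.30392…
r ≈ ln(R0)/T = ln(6.028)/2.30392… = 0.779723… → 0.7797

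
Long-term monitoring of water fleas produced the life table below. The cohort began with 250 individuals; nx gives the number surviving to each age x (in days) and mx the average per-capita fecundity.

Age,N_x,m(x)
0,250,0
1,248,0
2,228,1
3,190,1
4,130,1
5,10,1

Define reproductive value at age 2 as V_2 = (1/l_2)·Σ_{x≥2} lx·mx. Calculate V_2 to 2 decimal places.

lx = nx/n0 = nx/250: 1, 0.992, 0.912, 0.76, 0.52, 0.04
lx·mx for x ≥ 2: 0.912, 0.76, 0.52, 0.04 → sum = 2.232
V_2 = 2.232 / l_2 = 2.232 / 0.912 = 2.447368… → 2.45

2.45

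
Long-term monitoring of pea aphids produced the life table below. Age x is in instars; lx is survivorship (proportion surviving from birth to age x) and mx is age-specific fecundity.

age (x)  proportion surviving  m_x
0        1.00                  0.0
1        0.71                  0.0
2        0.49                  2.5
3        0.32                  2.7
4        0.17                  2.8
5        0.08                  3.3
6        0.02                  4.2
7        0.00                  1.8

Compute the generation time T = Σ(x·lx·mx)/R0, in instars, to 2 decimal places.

3.01

lx·mx: 0, 0, 1.225, 0.864, 0.476, 0.264, 0.084, 0 → R0 = 2.913
x·lx·mx: 0, 0, 2.45, 2.592, 1.904, 1.32, 0.504, 0 → Σ = 8.77
T = 8.77 / 2.913 = 3.010642… → 3.01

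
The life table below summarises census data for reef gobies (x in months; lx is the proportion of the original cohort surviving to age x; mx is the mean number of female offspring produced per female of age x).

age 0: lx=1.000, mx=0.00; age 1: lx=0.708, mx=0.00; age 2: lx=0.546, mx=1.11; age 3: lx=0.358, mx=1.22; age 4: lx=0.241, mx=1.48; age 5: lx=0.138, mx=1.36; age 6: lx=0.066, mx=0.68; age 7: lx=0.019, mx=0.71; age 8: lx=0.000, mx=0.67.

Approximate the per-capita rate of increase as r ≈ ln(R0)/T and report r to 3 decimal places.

0.156

R0 = Σ lx·mx = 0 + 0 + 0.60606 + 0.43676 + 0.35668 + 0.18768 + 0.04488 + 0.01349 + 0 = 1.64555
Σ x·lx·mx = 5.25123; T = 5.25123/1.64555 = 3.19117…
r ≈ ln(R0)/T = ln(1.64555)/3.19117… = 0.15608… → 0.156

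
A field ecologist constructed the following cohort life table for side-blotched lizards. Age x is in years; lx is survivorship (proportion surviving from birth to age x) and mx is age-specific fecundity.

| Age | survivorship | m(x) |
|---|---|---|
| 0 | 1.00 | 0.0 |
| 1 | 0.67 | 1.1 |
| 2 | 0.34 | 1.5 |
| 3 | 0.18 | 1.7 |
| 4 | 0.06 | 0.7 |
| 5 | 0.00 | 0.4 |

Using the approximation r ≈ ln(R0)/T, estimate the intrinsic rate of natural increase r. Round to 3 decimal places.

R0 = Σ lx·mx = 0 + 0.737 + 0.51 + 0.306 + 0.042 + 0 = 1.595
Σ x·lx·mx = 2.843; T = 2.843/1.595 = 1.78245…
r ≈ ln(R0)/T = ln(1.595)/1.78245… = 0.26193… → 0.262

0.262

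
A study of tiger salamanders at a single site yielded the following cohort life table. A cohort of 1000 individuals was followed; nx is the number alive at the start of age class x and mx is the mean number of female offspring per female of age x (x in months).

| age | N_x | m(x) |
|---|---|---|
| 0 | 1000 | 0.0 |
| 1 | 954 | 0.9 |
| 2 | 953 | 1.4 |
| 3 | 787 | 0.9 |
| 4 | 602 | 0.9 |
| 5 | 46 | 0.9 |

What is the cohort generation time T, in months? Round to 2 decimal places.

lx = nx/n0 = nx/1000: 1, 0.954, 0.953, 0.787, 0.602, 0.046
lx·mx: 0, 0.8586, 1.3342, 0.7083, 0.5418, 0.0414 → R0 = 3.4843
x·lx·mx: 0, 0.8586, 2.6684, 2.1249, 2.1672, 0.207 → Σ = 8.0261
T = 8.0261 / 3.4843 = 2.303504… → 2.30

2.30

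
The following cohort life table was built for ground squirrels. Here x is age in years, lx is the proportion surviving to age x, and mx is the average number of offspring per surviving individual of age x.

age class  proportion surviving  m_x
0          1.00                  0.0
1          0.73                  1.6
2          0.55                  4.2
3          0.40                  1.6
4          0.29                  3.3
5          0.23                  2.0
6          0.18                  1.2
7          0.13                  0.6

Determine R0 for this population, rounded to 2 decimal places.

5.83

lx·mx by age: 0, 1.168, 2.31, 0.64, 0.957, 0.46, 0.216, 0.078
R0 = Σ lx·mx = 5.829 → 5.83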